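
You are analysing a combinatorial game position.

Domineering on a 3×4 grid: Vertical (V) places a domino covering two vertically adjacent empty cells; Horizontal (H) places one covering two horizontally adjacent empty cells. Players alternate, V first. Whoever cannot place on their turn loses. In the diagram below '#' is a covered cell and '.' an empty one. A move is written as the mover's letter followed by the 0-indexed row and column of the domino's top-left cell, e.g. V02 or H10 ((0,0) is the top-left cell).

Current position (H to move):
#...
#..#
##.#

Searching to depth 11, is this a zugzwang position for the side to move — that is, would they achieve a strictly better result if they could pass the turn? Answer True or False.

p1 H@[#.../#..#/##.#]: H01[###./#..#/##.#]-1 H02[#.##/#..#/##.#]-1 H11[#.../####/##.#]+1*
p2 V@[#.../####/##.#] terminal -1; root [#.../#..#/##.#] d11
suppose H passes — search the same position with V to move:
pass> p1 V@[#.../#..#/##.#]: V01[##../##.#/##.#]+1* V02[#.#./#.##/##.#]+1 V12[#.../#.##/####]-1
pass> p2 H@[##../##.#/##.#]: H02[####/##.#/##.#]-1*
pass> p3 V@[####/##.#/##.#]: V12[####/####/####]+1*
pass> p4 H@[####/####/####] terminal -1; root [#.../#..#/##.#] d11
for H: play +1, pass -1

zugzwang(#.../#..#/##.#, H) = False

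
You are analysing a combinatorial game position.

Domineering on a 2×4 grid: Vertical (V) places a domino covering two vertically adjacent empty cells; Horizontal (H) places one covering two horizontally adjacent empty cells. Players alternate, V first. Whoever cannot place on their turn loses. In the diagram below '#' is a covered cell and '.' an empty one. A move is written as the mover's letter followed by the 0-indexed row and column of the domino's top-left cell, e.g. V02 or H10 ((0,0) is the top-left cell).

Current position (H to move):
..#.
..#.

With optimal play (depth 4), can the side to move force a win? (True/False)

H winning at [..#./..#.]: True

ply 1, H at ..#./..#. | H00=+1→###./..#.*; H10=+1→..#./###.
ply 2, V at ###./..#. | V03=-1→####/..##*
ply 3, H at ####/..## | H10=+1→####/####*
ply 4: ####/#### is terminal -1 (V); from ..#./..#. depth 4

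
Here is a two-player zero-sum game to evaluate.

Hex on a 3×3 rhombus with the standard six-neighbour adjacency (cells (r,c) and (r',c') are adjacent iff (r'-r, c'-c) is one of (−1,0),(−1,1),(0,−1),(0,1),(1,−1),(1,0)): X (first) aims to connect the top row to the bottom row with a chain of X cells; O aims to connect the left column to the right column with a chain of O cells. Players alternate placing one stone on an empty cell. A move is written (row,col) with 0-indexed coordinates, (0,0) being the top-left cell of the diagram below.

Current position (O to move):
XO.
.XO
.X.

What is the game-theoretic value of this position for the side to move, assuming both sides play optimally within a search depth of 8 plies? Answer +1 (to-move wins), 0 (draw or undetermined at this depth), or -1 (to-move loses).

value(XO./.XO/.X., O) = -1

[XO./.XO/.X.] O move#1: (0,2):-1/XOO/.XO/.X.*, (1,0):-1/XO./OXO/.X., (2,0):-1/XO./.XO/OX., (2,2):-1/XO./.XO/.XO
[XOO/.XO/.X.] X move#2: (1,0):+1/XOO/XXO/.X.*, (2,0):-1/XOO/.XO/XX., (2,2):-1/XOO/.XO/.XX
[XOO/XXO/.X.] end (terminal -1, O#3); searched XO./.XO/.X. to 8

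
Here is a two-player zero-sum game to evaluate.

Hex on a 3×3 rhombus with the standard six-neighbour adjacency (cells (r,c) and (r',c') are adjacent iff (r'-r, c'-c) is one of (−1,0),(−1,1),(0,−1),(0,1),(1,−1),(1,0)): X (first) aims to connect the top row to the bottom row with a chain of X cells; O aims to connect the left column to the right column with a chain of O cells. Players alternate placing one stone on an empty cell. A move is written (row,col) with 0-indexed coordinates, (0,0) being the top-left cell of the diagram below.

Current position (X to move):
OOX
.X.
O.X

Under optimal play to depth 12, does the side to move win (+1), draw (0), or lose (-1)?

value(OOX/.X./O.X, X) = +1

[OOX/.X./O.X] X move#1: (1,0):+1/OOX/XX./O.X*, (1,2):+1/OOX/.XX/O.X, (2,1):+1/OOX/.X./OXX
[OOX/XX./O.X] O move#2: (1,2):-1/OOX/XXO/O.X*, (2,1):-1/OOX/XX./OOX
[OOX/XXO/O.X] X move#3: (2,1):+1/OOX/XXO/OXX*
[OOX/XXO/OXX] end (terminal -1, O#4); searched OOX/.X./O.X to 12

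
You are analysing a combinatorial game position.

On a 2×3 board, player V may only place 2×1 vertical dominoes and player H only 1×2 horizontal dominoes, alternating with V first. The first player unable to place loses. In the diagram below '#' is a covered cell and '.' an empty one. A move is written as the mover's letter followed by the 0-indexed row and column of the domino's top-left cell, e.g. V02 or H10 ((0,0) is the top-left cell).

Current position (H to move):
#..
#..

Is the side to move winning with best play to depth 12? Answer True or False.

[#../#..] H move#1: H01:+1/###/#..*, H11:+1/#../###
[###/#..] end (terminal -1, V#2); searched #../#.. to 12

H winning at [#../#..]: True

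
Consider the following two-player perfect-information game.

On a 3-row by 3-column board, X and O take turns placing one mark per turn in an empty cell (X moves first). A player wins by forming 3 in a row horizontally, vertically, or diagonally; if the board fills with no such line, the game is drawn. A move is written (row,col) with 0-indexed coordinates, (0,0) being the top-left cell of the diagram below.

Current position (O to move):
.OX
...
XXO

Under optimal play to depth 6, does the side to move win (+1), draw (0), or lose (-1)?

p1 O@[.OX/.../XXO]: (0,0)[OOX/.../XXO]-1 (1,0)[.OX/O../XXO]-1 (1,1)[.OX/.O./XXO]+0* (1,2)[.OX/..O/XXO]-1
p2 X@[.OX/.O./XXO]: (0,0)[XOX/.O./XXO]+0* (1,0)[.OX/XO./XXO]-1 (1,2)[.OX/.OX/XXO]-1
p3 O@[XOX/.O./XXO]: (1,0)[XOX/OO./XXO]+0* (1,2)[XOX/.OO/XXO]-1
p4 X@[XOX/OO./XXO]: (1,2)[XOX/OOX/XXO]+0*
p5 O@[XOX/OOX/XXO] terminal +0; root [.OX/.../XXO] d6

value(.OX/.../XXO, O) = 0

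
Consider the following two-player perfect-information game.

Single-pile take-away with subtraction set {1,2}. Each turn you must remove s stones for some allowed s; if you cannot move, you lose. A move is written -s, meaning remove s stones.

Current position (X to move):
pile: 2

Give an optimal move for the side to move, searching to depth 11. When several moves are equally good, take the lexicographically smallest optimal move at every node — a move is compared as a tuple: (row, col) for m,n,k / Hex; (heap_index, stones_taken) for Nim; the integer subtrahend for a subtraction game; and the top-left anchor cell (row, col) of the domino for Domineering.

ply 1, X at 2 | -1=-1→1; -2=+1→0*
ply 2: 0 is terminal -1 (O); from 2 depth 11

X's best at [2]: -2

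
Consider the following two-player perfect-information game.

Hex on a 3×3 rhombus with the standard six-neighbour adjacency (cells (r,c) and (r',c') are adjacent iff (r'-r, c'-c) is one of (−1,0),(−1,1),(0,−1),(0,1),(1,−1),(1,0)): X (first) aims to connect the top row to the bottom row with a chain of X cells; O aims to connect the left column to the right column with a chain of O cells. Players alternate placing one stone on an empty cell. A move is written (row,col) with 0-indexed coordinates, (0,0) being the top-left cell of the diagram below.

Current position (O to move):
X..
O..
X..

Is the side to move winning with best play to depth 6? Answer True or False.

ply 1, O at X../O../X.. | (0,1)=-1→XO./O../X..; (0,2)=+1→X.O/O../X..*; (1,1)=+1→X../OO./X..; (1,2)=-1→X../O.O/X..; (2,1)=-1→X../O../XO.; (2,2)=-1→X../O../X.O
ply 2, X at X.O/O../X.. | (0,1)=-1→XXO/O../X..*; (1,1)=-1→X.O/OX./X..; (1,2)=-1→X.O/O.X/X..; (2,1)=-1→X.O/O../XX.; (2,2)=-1→X.O/O../X.X
ply 3, O at XXO/O../X.. | (1,1)=+1→XXO/OO./X..*; (1,2)=-1→XXO/O.O/X..; (2,1)=-1→XXO/O../XO.; (2,2)=-1→XXO/O../X.O
ply 4: XXO/OO./X.. is terminal -1 (X); from X../O../X.. depth 6

O winning at [X../O../X..]: True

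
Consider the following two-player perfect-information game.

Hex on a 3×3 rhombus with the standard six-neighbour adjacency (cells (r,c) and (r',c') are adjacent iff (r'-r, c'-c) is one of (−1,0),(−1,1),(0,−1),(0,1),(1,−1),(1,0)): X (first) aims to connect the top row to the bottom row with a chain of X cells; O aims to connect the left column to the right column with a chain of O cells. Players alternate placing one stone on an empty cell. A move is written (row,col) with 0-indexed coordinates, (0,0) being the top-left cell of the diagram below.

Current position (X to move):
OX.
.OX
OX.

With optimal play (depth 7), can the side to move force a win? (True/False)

p1 X@[OX./.OX/OX.]: (0,2)[OXX/.OX/OX.]+1* (1,0)[OX./XOX/OX.]-1 (2,2)[OX./.OX/OXX]-1
p2 O@[OXX/.OX/OX.] terminal -1; root [OX./.OX/OX.] d7

X winning at [OX./.OX/OX.]: True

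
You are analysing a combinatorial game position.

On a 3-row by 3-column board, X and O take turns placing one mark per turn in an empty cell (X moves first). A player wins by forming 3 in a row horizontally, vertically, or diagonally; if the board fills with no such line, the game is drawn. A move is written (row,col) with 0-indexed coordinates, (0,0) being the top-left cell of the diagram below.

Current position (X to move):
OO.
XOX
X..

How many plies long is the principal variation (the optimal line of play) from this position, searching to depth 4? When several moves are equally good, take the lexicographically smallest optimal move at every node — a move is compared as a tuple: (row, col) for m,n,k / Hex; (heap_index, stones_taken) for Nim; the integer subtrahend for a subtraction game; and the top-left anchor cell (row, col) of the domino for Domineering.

PV length from [OO./XOX/X..]: 2 plies

ply 1, X at OO./XOX/X.. | (0,2)=-1→OOX/XOX/X..*; (2,1)=-1→OO./XOX/XX.; (2,2)=-1→OO./XOX/X.X
ply 2, O at OOX/XOX/X.. | (2,1)=+1→OOX/XOX/XO.*; (2,2)=+1→OOX/XOX/X.O
ply 3: OOX/XOX/XO. is terminal -1 (X); from OO./XOX/X.. depth 4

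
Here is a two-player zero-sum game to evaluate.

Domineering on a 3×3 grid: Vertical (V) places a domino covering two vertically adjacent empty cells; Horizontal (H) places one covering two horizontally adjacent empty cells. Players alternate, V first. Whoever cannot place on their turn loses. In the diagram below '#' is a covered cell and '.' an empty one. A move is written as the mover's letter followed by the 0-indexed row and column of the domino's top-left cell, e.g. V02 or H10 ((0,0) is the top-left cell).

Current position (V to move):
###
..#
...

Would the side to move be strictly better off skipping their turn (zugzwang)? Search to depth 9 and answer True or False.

ply 1, V at ###/..#/... | V10=-1→###/#.#/#..; V11=+1→###/.##/.#.*
ply 2: ###/.##/.#. is terminal -1 (H); from ###/..#/... depth 9
pass branch (H moves first from the same position):
  | ply 1, H at ###/..#/... | H10=+1→###/###/...*; H20=+1→###/..#/##.; H21=-1→###/..#/.##
  | ply 2: ###/###/... is terminal -1 (V); from ###/..#/... depth 9
V moving scores +1; V passing scores -1

zugzwang(###/..#/..., V) = False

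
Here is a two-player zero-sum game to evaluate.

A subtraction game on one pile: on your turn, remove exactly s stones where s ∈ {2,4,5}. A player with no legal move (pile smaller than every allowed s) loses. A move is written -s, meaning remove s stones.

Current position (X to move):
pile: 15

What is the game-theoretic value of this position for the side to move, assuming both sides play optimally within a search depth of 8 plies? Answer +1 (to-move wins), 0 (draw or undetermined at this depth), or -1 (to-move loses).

p1 X@[15]: -2[13]-1* -4[11]-1 -5[10]-1
p2 O@[13]: -2[11]-1 -4[9]-1 -5[8]+1*
p3 X@[8]: -2[6]-1* -4[4]-1 -5[3]-1
p4 O@[6]: -2[4]-1 -4[2]-1 -5[1]+1*
p5 X@[1] terminal -1; root [15] d8

value(15, X) = -1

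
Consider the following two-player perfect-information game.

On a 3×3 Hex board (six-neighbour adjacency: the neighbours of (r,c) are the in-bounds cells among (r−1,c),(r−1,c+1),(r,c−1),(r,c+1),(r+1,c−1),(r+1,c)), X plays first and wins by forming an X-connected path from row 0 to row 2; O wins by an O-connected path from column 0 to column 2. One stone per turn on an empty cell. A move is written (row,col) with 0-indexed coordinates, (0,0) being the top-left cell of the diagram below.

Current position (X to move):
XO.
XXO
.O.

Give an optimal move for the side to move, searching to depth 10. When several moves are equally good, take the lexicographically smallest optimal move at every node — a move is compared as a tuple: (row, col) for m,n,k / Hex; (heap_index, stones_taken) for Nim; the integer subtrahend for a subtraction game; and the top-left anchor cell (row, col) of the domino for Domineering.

ply 1, X at XO./XXO/.O. | (0,2)=-1→XOX/XXO/.O.; (2,0)=+1→XO./XXO/XO.*; (2,2)=-1→XO./XXO/.OX
ply 2: XO./XXO/XO. is terminal -1 (O); from XO./XXO/.O. depth 10

X's best at [XO./XXO/.O.]: (2,0)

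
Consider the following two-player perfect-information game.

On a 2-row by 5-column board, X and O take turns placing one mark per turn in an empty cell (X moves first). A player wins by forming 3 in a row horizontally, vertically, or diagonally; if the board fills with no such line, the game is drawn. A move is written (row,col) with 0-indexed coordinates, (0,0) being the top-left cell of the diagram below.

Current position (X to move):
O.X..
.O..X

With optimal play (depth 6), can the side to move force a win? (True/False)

[O.X../.O..X] X move#1: (0,1):+0/OXX../.O..X, (0,3):+1/O.XX./.O..X*, (0,4):+0/O.X.X/.O..X, (1,0):+0/O.X../XO..X, (1,2):+1/O.X../.OX.X, (1,3):+0/O.X../.O.XX
[O.XX./.O..X] O move#2: (0,1):-1/OOXX./.O..X*, (0,4):-1/O.XXO/.O..X, (1,0):-1/O.XX./OO..X, (1,2):-1/O.XX./.OO.X, (1,3):-1/O.XX./.O.OX
[OOXX./.O..X] X move#3: (0,4):+1/OOXXX/.O..X*, (1,0):+0/OOXX./XO..X, (1,2):+1/OOXX./.OX.X, (1,3):+1/OOXX./.O.XX
[OOXXX/.O..X] end (terminal -1, O#4); searched O.X../.O..X to 6

X winning at [O.X../.O..X]: True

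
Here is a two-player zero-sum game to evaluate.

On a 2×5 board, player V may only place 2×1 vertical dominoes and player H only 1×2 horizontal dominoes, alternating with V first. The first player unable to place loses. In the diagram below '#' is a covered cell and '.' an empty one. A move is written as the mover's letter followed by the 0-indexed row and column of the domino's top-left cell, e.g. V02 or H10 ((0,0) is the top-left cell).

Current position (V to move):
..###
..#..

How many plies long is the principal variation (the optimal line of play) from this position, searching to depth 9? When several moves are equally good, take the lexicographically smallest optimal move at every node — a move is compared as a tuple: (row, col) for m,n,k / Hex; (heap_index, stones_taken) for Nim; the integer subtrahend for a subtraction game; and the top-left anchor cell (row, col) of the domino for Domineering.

[..###/..#..] V move#1: V00:+1/#.###/#.#..*, V01:+1/.####/.##..
[#.###/#.#..] H move#2: H13:-1/#.###/#.###*
[#.###/#.###] V move#3: V01:+1/#####/#####*
[#####/#####] end (terminal -1, H#4); searched ..###/..#.. to 9

PV length from [..###/..#..]: 3 plies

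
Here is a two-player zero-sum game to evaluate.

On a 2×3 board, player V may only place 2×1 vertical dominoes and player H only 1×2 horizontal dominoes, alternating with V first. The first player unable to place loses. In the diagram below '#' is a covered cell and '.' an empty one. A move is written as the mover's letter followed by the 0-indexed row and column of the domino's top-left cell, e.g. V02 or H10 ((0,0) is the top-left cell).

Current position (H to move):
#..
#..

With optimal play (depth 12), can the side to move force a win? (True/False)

H winning at [#../#..]: True

[#../#..] H move#1: H01:+1/###/#..*, H11:+1/#../###
[###/#..] end (terminal -1, V#2); searched #../#.. to 12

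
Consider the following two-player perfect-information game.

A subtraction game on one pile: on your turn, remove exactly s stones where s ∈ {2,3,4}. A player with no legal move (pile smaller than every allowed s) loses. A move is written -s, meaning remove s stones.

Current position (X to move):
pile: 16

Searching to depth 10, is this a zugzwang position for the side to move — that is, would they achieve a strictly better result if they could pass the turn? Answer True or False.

ply 1, X at 16 | -2=-1→14; -3=+1→13*; -4=+1→12
ply 2, O at 13 | -2=-1→11*; -3=-1→10; -4=-1→9
ply 3, X at 11 | -2=-1→9; -3=-1→8; -4=+1→7*
ply 4, O at 7 | -2=-1→5*; -3=-1→4; -4=-1→3
ply 5, X at 5 | -2=-1→3; -3=-1→2; -4=+1→1*
ply 6: 1 is terminal -1 (O); from 16 depth 10
if X skipped the turn, O would face:
~ ply 1, O at 16 | -2=-1→14; -3=+1→13*; -4=+1→12
~ ply 2, X at 13 | -2=-1→11*; -3=-1→10; -4=-1→9
~ ply 3, O at 11 | -2=-1→9; -3=-1→8; -4=+1→7*
~ ply 4, X at 7 | -2=-1→5*; -3=-1→4; -4=-1→3
~ ply 5, O at 5 | -2=-1→3; -3=-1→2; -4=+1→1*
~ ply 6: 1 is terminal -1 (X); from 16 depth 10
compare (X): move=+1 vs pass=-1

zugzwang(16, X) = False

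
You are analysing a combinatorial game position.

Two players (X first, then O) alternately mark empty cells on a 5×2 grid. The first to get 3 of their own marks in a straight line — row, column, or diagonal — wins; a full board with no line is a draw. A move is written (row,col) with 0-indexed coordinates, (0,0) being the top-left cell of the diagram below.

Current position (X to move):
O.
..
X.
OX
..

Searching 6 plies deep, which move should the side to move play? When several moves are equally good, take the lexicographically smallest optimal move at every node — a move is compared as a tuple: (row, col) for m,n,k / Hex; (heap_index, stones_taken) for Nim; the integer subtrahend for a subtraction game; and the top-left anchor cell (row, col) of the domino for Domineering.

p1 X@[O./../X./OX/..]: (0,1)[OX/../X./OX/..]+0 (1,0)[O./X./X./OX/..]+0 (1,1)[O./.X/X./OX/..]+0 (2,1)[O./../XX/OX/..]+1* (4,0)[O./../X./OX/X.]+0 (4,1)[O./../X./OX/.X]+0
p2 O@[O./../XX/OX/..]: (0,1)[OO/../XX/OX/..]-1* (1,0)[O./O./XX/OX/..]-1 (1,1)[O./.O/XX/OX/..]-1 (4,0)[O./../XX/OX/O.]-1 (4,1)[O./../XX/OX/.O]-1
p3 X@[OO/../XX/OX/..]: (1,0)[OO/X./XX/OX/..]+1* (1,1)[OO/.X/XX/OX/..]+1 (4,0)[OO/../XX/OX/X.]+1 (4,1)[OO/../XX/OX/.X]+1
p4 O@[OO/X./XX/OX/..]: (1,1)[OO/XO/XX/OX/..]-1* (4,0)[OO/X./XX/OX/O.]-1 (4,1)[OO/X./XX/OX/.O]-1
p5 X@[OO/XO/XX/OX/..]: (4,0)[OO/XO/XX/OX/X.]+0 (4,1)[OO/XO/XX/OX/.X]+1*
p6 O@[OO/XO/XX/OX/.X] terminal -1; root [O./../X./OX/..] d6

X's best at [O./../X./OX/..]: (2,1)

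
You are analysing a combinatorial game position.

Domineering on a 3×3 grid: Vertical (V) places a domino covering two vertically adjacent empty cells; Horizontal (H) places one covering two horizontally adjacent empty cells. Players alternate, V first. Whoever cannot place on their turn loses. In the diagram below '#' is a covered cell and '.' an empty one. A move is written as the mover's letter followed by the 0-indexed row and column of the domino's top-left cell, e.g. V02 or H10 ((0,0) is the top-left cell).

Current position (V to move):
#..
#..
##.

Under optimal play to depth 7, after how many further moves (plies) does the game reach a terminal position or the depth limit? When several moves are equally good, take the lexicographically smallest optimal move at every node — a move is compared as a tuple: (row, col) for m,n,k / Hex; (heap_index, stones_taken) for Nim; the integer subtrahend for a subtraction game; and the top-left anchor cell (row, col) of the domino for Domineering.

PV length from [#../#../##.]: 1 ply

[#../#../##.] V move#1: V01:+1/##./##./##.*, V02:+1/#.#/#.#/##., V12:-1/#../#.#/###
[##./##./##.] end (terminal -1, H#2); searched #../#../##. to 7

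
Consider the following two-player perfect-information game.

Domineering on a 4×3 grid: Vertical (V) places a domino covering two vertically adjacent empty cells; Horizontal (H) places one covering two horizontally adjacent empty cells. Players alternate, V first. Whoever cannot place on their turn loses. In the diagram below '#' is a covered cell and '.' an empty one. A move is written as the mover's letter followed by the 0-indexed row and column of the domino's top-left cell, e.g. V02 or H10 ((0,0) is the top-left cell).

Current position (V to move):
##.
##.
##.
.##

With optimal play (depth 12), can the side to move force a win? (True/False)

V winning at [##./##./##./.##]: True

p1 V@[##./##./##./.##]: V02[###/###/##./.##]+1* V12[##./###/###/.##]+1
p2 H@[###/###/##./.##] terminal -1; root [##./##./##./.##] d12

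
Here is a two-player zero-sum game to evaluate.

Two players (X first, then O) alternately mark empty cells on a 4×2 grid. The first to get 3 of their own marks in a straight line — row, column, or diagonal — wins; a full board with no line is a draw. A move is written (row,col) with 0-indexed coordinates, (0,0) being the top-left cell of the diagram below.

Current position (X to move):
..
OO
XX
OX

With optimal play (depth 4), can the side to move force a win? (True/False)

[../OO/XX/OX] X move#1: (0,0):+0/X./OO/XX/OX*, (0,1):+0/.X/OO/XX/OX
[X./OO/XX/OX] O move#2: (0,1):+0/XO/OO/XX/OX*
[XO/OO/XX/OX] end (terminal +0, X#3); searched ../OO/XX/OX to 4

X winning at [../OO/XX/OX]: False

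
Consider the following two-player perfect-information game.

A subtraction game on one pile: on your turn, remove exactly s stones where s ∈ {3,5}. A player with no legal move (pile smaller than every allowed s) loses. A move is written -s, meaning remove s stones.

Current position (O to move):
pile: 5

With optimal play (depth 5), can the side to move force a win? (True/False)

ply 1, O at 5 | -3=+1→2*; -5=+1→0
ply 2: 2 is terminal -1 (X); from 5 depth 5

O winning at [5]: True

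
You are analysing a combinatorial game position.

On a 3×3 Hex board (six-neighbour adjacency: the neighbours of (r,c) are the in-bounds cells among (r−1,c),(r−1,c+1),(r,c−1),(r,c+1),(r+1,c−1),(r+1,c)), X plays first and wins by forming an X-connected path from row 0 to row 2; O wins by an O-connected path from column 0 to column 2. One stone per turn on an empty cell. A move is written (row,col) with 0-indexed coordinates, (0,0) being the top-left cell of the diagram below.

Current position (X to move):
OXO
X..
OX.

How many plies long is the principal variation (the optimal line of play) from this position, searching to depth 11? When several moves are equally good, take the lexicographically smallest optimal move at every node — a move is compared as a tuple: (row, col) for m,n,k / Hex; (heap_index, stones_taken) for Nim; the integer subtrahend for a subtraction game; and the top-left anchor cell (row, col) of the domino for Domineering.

PV length from [OXO/X../OX.]: 1 ply

p1 X@[OXO/X../OX.]: (1,1)[OXO/XX./OX.]+1* (1,2)[OXO/X.X/OX.]-1 (2,2)[OXO/X../OXX]-1
p2 O@[OXO/XX./OX.] terminal -1; root [OXO/X../OX.] d11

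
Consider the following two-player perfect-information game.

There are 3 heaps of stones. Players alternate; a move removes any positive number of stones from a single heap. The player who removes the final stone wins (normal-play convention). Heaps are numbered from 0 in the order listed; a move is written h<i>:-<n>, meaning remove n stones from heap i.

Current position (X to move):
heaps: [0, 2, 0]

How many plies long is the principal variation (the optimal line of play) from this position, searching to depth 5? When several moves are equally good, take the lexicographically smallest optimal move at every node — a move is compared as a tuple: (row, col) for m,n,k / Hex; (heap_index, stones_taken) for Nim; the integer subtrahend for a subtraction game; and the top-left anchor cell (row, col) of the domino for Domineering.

PV length from [(0,2,0)]: 1 ply

p1 X@[(0,2,0)]: h1:-1[(0,1,0)]-1 h1:-2[(0,0,0)]+1*
p2 O@[(0,0,0)] terminal -1; root [(0,2,0)] d5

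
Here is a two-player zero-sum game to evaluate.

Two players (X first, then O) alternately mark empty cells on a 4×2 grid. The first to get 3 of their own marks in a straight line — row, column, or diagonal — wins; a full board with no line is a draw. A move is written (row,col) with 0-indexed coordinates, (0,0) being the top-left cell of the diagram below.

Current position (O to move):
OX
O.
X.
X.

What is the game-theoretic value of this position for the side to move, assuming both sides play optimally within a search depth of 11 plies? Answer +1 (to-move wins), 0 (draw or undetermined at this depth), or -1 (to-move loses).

ply 1, O at OX/O./X./X. | (1,1)=+0→OX/OO/X./X.*; (2,1)=+0→OX/O./XO/X.; (3,1)=+0→OX/O./X./XO
ply 2, X at OX/OO/X./X. | (2,1)=+0→OX/OO/XX/X.*; (3,1)=+0→OX/OO/X./XX
ply 3, O at OX/OO/XX/X. | (3,1)=+0→OX/OO/XX/XO*
ply 4: OX/OO/XX/XO is terminal +0 (X); from OX/O./X./X. depth 11

value(OX/O./X./X., O) = 0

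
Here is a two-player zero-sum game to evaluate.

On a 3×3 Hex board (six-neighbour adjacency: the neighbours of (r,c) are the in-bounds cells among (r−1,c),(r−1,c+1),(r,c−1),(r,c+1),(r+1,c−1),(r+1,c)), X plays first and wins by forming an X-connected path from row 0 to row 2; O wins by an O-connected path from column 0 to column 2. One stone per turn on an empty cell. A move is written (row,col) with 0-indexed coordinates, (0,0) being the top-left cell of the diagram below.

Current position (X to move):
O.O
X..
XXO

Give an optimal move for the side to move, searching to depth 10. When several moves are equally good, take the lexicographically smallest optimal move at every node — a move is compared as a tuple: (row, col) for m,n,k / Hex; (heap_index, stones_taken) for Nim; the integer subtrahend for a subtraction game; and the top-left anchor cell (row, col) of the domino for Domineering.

X's best at [O.O/X../XXO]: (0,1)

ply 1, X at O.O/X../XXO | (0,1)=+1→OXO/X../XXO*; (1,1)=-1→O.O/XX./XXO; (1,2)=-1→O.O/X.X/XXO
ply 2: OXO/X../XXO is terminal -1 (O); from O.O/X../XXO depth 10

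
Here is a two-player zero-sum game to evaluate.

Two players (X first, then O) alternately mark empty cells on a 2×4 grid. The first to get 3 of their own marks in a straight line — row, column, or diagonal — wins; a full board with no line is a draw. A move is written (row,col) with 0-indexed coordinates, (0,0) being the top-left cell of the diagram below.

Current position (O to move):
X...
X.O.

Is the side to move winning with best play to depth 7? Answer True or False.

O winning at [X.../X.O.]: False

p1 O@[X.../X.O.]: (0,1)[XO../X.O.]+0* (0,2)[X.O./X.O.]+0 (0,3)[X..O/X.O.]+0 (1,1)[X.../XOO.]+0 (1,3)[X.../X.OO]+0
p2 X@[XO../X.O.]: (0,2)[XOX./X.O.]+0* (0,3)[XO.X/X.O.]+0 (1,1)[XO../XXO.]+0 (1,3)[XO../X.OX]+0
p3 O@[XOX./X.O.]: (0,3)[XOXO/X.O.]+0* (1,1)[XOX./XOO.]+0 (1,3)[XOX./X.OO]+0
p4 X@[XOXO/X.O.]: (1,1)[XOXO/XXO.]+0* (1,3)[XOXO/X.OX]+0
p5 O@[XOXO/XXO.]: (1,3)[XOXO/XXOO]+0*
p6 X@[XOXO/XXOO] terminal +0; root [X.../X.O.] d7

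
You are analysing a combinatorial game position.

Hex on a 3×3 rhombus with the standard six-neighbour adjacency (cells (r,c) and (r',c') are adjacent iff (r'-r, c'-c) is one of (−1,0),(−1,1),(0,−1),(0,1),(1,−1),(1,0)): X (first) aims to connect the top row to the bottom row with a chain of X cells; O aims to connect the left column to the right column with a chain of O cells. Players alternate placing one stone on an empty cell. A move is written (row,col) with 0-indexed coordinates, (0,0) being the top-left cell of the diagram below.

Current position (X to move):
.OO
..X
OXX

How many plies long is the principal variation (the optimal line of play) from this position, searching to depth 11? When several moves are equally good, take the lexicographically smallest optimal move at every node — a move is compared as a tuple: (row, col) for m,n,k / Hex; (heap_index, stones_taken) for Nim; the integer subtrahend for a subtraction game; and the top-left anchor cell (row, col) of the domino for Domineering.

PV length from [.OO/..X/OXX]: 2 plies

[.OO/..X/OXX] X move#1: (0,0):-1/XOO/..X/OXX*, (1,0):-1/.OO/X.X/OXX, (1,1):-1/.OO/.XX/OXX
[XOO/..X/OXX] O move#2: (1,0):+1/XOO/O.X/OXX*, (1,1):+1/XOO/.OX/OXX
[XOO/O.X/OXX] end (terminal -1, X#3); searched .OO/..X/OXX to 11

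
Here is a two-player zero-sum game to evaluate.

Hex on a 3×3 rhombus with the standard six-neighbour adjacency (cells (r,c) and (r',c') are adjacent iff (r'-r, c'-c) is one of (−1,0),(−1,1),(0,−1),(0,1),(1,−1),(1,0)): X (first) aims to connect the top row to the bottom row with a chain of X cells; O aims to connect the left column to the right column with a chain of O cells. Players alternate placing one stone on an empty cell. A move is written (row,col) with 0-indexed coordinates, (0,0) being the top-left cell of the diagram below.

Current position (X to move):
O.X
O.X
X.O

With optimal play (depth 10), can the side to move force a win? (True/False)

ply 1, X at O.X/O.X/X.O | (0,1)=+1→OXX/O.X/X.O*; (1,1)=+1→O.X/OXX/X.O; (2,1)=+1→O.X/O.X/XXO
ply 2, O at OXX/O.X/X.O | (1,1)=-1→OXX/OOX/X.O*; (2,1)=-1→OXX/O.X/XOO
ply 3, X at OXX/OOX/X.O | (2,1)=+1→OXX/OOX/XXO*
ply 4: OXX/OOX/XXO is terminal -1 (O); from O.X/O.X/X.O depth 10

X winning at [O.X/O.X/X.O]: True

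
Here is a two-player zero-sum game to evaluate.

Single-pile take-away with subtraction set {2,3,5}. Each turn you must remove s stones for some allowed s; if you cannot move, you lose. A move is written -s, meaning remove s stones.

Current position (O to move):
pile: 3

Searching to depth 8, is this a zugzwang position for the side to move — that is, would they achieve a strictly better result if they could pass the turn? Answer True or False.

zugzwang(3, O) = False

ply 1, O at 3 | -2=+1→1*; -3=+1→0
ply 2: 1 is terminal -1 (X); from 3 depth 8
pass branch (X moves first from the same position):
  | ply 1, X at 3 | -2=+1→1*; -3=+1→0
  | ply 2: 1 is terminal -1 (O); from 3 depth 8
O moving scores +1; O passing scores -1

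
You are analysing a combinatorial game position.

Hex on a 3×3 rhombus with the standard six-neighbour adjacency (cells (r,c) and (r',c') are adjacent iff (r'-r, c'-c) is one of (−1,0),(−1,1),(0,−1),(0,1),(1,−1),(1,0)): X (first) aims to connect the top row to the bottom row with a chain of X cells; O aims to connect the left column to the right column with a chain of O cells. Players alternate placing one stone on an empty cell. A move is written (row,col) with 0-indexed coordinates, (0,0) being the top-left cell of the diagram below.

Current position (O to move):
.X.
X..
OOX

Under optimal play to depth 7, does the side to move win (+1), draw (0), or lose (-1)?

p1 O@[.X./X../OOX]: (0,0)[OX./X../OOX]-1 (0,2)[.XO/X../OOX]+1* (1,1)[.X./XO./OOX]+1 (1,2)[.X./X.O/OOX]+1
p2 X@[.XO/X../OOX]: (0,0)[XXO/X../OOX]-1* (1,1)[.XO/XX./OOX]-1 (1,2)[.XO/X.X/OOX]-1
p3 O@[XXO/X../OOX]: (1,1)[XXO/XO./OOX]+1* (1,2)[XXO/X.O/OOX]+1
p4 X@[XXO/XO./OOX] terminal -1; root [.X./X../OOX] d7

value(.X./X../OOX, O) = +1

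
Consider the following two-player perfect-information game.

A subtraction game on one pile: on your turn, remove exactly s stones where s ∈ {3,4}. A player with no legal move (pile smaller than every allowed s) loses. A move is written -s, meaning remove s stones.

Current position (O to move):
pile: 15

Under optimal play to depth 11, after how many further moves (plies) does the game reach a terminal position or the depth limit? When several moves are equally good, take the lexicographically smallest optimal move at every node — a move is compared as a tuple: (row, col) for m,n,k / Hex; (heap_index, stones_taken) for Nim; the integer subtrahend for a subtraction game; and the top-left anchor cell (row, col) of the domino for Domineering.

PV length from [15]: 4 plies

ply 1, O at 15 | -3=-1→12*; -4=-1→11
ply 2, X at 12 | -3=+1→9*; -4=+1→8
ply 3, O at 9 | -3=-1→6*; -4=-1→5
ply 4, X at 6 | -3=-1→3; -4=+1→2*
ply 5: 2 is terminal -1 (O); from 15 depth 11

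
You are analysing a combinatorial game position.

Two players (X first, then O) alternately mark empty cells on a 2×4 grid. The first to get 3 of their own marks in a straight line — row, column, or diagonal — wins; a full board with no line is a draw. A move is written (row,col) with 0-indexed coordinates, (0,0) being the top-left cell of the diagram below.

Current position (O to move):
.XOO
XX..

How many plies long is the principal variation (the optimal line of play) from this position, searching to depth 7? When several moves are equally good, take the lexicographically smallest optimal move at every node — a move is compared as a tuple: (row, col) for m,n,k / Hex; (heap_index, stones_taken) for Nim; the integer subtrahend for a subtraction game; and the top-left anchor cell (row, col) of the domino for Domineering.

PV length from [.XOO/XX..]: 3 plies

p1 O@[.XOO/XX..]: (0,0)[OXOO/XX..]-1 (1,2)[.XOO/XXO.]+0* (1,3)[.XOO/XX.O]-1
p2 X@[.XOO/XXO.]: (0,0)[XXOO/XXO.]+0* (1,3)[.XOO/XXOX]+0
p3 O@[XXOO/XXO.]: (1,3)[XXOO/XXOO]+0*
p4 X@[XXOO/XXOO] terminal +0; root [.XOO/XX..] d7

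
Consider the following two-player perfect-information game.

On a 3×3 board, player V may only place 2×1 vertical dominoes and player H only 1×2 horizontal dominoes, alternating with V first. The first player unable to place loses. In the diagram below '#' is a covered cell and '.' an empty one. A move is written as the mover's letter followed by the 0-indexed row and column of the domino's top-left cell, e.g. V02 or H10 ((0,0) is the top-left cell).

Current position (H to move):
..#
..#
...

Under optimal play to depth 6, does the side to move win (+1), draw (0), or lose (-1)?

value(..#/..#/..., H) = +1

[..#/..#/...] H move#1: H00:-1/###/..#/..., H10:+1/..#/###/...*, H20:-1/..#/..#/##., H21:-1/..#/..#/.##
[..#/###/...] end (terminal -1, V#2); searched ..#/..#/... to 6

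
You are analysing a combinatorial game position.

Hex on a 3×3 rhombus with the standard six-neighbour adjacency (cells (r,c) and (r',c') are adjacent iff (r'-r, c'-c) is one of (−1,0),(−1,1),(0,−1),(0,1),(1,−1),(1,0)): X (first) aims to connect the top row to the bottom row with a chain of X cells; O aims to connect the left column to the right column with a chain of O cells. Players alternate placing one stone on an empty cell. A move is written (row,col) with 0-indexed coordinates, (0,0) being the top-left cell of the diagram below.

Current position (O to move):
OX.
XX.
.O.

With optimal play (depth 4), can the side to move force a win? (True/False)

[OX./XX./.O.] O move#1: (0,2):-1/OXO/XX./.O., (1,2):-1/OX./XXO/.O., (2,0):+1/OX./XX./OO.*, (2,2):-1/OX./XX./.OO
[OX./XX./OO.] X move#2: (0,2):-1/OXX/XX./OO.*, (1,2):-1/OX./XXX/OO., (2,2):-1/OX./XX./OOX
[OXX/XX./OO.] O move#3: (1,2):+1/OXX/XXO/OO.*, (2,2):+1/OXX/XX./OOO
[OXX/XXO/OO.] end (terminal -1, X#4); searched OX./XX./.O. to 4

O winning at [OX./XX./.O.]: True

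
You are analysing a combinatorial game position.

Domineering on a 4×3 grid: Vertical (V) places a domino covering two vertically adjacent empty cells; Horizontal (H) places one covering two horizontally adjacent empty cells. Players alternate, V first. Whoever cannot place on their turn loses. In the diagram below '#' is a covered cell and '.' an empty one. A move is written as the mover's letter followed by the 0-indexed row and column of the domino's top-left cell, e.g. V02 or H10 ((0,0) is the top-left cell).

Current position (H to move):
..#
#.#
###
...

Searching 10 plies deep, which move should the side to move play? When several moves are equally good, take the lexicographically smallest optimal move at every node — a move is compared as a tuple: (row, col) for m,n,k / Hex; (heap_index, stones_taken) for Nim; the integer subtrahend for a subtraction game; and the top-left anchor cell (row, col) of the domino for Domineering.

ply 1, H at ..#/#.#/###/... | H00=+1→###/#.#/###/...*; H30=-1→..#/#.#/###/##.; H31=-1→..#/#.#/###/.##
ply 2: ###/#.#/###/... is terminal -1 (V); from ..#/#.#/###/... depth 10

H's best at [..#/#.#/###/...]: H00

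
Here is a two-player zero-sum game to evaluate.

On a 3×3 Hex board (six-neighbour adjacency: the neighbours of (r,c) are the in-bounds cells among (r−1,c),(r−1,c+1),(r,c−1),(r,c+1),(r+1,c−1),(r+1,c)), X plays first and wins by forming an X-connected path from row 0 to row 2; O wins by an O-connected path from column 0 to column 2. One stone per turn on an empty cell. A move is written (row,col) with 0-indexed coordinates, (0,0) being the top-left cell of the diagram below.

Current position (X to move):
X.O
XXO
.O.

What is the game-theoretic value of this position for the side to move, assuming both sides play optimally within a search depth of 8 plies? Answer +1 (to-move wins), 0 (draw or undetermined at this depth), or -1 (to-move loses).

value(X.O/XXO/.O., X) = +1

ply 1, X at X.O/XXO/.O. | (0,1)=-1→XXO/XXO/.O.; (2,0)=+1→X.O/XXO/XO.*; (2,2)=-1→X.O/XXO/.OX
ply 2: X.O/XXO/XO. is terminal -1 (O); from X.O/XXO/.O. depth 8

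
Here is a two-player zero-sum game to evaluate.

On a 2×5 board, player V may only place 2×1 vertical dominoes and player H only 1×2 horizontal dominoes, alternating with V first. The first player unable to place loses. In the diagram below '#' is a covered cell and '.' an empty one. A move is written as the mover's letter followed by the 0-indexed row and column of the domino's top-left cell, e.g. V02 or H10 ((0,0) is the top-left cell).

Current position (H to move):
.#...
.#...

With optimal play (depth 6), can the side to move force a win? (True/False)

H winning at [.#.../.#...]: False

p1 H@[.#.../.#...]: H02[.###./.#...]-1* H03[.#.##/.#...]-1 H12[.#.../.###.]-1 H13[.#.../.#.##]-1
p2 V@[.###./.#...]: V00[####./##...]-1 V04[.####/.#..#]+1*
p3 H@[.####/.#..#]: H12[.####/.####]-1*
p4 V@[.####/.####]: V00[#####/#####]+1*
p5 H@[#####/#####] terminal -1; root [.#.../.#...] d6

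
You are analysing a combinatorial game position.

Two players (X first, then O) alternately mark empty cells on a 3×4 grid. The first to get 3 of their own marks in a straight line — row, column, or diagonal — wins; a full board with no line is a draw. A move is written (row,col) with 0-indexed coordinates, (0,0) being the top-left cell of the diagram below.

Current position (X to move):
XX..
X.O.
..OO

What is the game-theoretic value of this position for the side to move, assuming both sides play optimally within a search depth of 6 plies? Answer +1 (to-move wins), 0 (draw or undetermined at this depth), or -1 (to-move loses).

value(XX../X.O./..OO, X) = +1

ply 1, X at XX../X.O./..OO | (0,2)=+1→XXX./X.O./..OO*; (0,3)=-1→XX.X/X.O./..OO; (1,1)=-1→XX../XXO./..OO; (1,3)=-1→XX../X.OX/..OO; (2,0)=+1→XX../X.O./X.OO; (2,1)=-1→XX../X.O./.XOO
ply 2: XXX./X.O./..OO is terminal -1 (O); from XX../X.O./..OO depth 6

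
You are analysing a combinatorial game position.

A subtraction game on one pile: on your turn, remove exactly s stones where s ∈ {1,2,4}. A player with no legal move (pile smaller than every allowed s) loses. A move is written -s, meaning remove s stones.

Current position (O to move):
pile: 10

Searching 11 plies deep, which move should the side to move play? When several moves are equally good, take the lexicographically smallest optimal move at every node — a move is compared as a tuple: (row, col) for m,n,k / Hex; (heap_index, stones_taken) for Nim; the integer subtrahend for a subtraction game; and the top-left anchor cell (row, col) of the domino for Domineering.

O's best at [10]: -1

ply 1, O at 10 | -1=+1→9*; -2=-1→8; -4=+1→6
ply 2, X at 9 | -1=-1→8*; -2=-1→7; -4=-1→5
ply 3, O at 8 | -1=-1→7; -2=+1→6*; -4=-1→4
ply 4, X at 6 | -1=-1→5*; -2=-1→4; -4=-1→2
ply 5, O at 5 | -1=-1→4; -2=+1→3*; -4=-1→1
ply 6, X at 3 | -1=-1→2*; -2=-1→1
ply 7, O at 2 | -1=-1→1; -2=+1→0*
ply 8: 0 is terminal -1 (X); from 10 depth 11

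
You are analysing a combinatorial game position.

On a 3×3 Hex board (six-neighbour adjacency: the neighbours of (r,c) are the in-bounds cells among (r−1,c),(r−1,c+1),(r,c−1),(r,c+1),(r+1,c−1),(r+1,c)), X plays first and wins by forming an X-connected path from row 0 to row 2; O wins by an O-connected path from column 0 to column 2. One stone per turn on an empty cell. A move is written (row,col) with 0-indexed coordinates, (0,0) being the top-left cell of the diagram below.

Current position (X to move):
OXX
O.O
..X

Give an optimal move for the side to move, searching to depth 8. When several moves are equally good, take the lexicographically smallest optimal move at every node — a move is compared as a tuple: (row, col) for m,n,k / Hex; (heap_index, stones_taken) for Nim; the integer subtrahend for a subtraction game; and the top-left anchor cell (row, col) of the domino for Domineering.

X's best at [OXX/O.O/..X]: (1,1)

[OXX/O.O/..X] X move#1: (1,1):+1/OXX/OXO/..X*, (2,0):-1/OXX/O.O/X.X, (2,1):-1/OXX/O.O/.XX
[OXX/OXO/..X] O move#2: (2,0):-1/OXX/OXO/O.X*, (2,1):-1/OXX/OXO/.OX
[OXX/OXO/O.X] X move#3: (2,1):+1/OXX/OXO/OXX*
[OXX/OXO/OXX] end (terminal -1, O#4); searched OXX/O.O/..X to 8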